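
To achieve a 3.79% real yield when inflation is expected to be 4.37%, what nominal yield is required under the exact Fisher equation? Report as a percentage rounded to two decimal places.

8.33%

(1 + i) = (1 + r)(1 + π) = 1.03790 × 1.04370 = 1.08325623
i = 1.08325623 − 1, so the required nominal rate is 8.33%.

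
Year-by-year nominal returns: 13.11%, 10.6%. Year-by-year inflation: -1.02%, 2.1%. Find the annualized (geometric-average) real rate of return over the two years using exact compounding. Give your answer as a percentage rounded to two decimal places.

11.26%

Compound the nominal returns: 1.1311 × 1.1060 = 1.25099660.
Compound inflation: 0.9898 × 1.0210 = 1.01058580.
Deflate: 1.25099660 / 1.01058580 = 1.23789252.
Annualized real rate = 1.23789252^(1/2) − 1 = 11.2606% → 11.26%.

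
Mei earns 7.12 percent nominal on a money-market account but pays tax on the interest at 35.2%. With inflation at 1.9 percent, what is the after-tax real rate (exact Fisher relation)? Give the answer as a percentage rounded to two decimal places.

After-tax nominal return = 7.12% × (1 − 0.352) = 4.61376%.
1 + r = 1.0461376 / 1.01900 = 1.026632
After-tax real rate = 1.026632 − 1 → 2.66%.

2.66%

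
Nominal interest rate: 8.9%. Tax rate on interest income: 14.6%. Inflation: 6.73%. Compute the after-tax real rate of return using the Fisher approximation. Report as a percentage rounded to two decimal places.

0.87%

After-tax nominal return = 8.9% × (1 − 0.146) = 7.6006%.
r ≈ 7.6006% − 6.73% → 0.87%.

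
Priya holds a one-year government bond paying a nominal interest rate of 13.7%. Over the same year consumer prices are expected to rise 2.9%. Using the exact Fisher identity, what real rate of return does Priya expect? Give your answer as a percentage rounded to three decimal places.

By the Fisher identity, 1 + r = (1 + i)/(1 + π).
1 + r = 1.13700 / 1.02900 = 1.104956
r = 1.104956 − 1 = 10.4956%, i.e. 10.496%.

10.496%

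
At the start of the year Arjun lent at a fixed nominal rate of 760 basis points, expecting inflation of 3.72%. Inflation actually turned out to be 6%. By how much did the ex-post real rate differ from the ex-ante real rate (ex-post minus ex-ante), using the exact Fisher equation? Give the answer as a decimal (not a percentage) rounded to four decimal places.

-0.0223

Ex-ante: (1 + 0.0760)/(1 + 0.0372) − 1 = 3.7408%
Ex-post: (1 + 0.0760)/(1 + 0.0600) − 1 = 1.5094%
Difference (ex-post − ex-ante) = -2.2314% → -0.0223.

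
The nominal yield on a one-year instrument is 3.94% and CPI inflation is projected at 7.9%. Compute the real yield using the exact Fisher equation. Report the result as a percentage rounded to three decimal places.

-3.670%

By the Fisher identity, 1 + r = (1 + i)/(1 + π).
1 + r = 1.03940 / 1.07900 = 0.963299
r = 0.963299 − 1 = -3.6701%, i.e. -3.670%.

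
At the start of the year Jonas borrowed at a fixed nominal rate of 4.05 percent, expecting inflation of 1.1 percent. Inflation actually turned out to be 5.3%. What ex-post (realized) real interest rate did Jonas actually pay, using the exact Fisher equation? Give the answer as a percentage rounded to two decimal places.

-1.19%

Ex-post: (1 + 0.0405)/(1 + 0.0530) − 1 = -1.1871%
So the realized real rate is -1.19%.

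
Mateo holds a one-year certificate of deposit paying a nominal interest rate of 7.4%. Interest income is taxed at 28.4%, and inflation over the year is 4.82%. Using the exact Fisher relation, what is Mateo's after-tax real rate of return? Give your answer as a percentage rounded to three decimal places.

After-tax nominal return = 7.4% × (1 − 0.284) = 5.2984%.
1 + r = 1.052984 / 1.04820 = 1.004564
After-tax real rate = 1.004564 − 1 → 0.456%.

0.456%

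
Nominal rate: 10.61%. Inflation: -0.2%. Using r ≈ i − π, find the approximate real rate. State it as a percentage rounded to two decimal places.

r ≈ i − π = 10.61% − (-0.2%) = 10.81%.

10.81%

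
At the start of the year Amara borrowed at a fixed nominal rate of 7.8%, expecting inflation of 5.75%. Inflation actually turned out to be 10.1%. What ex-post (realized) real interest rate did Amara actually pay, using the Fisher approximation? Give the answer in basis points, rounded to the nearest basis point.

-230 basis points

Ex-post: 7.8% − 10.1% = -2.300%
So the realized real rate is -230 basis points.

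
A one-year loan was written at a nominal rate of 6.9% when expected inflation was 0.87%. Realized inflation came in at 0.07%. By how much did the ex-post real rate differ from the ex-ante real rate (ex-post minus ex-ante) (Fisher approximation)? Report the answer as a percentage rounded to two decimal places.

0.80%

Ex-ante: 6.9% − 0.87% = 6.030%
Ex-post: 6.9% − 0.07% = 6.830%
Difference (ex-post − ex-ante) = 0.8000% → 0.80%.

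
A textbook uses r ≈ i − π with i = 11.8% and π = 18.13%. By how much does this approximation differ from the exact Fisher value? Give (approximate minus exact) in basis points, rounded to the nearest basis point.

-97 basis points

Approximate: r ≈ 11.800% − 18.130% = -6.3300%
Exact: (1 + 0.1180)/(1 + 0.1813) − 1 = -5.3585%
Error = -6.3300% − (-5.3585%) = -0.9715% → -97 basis points.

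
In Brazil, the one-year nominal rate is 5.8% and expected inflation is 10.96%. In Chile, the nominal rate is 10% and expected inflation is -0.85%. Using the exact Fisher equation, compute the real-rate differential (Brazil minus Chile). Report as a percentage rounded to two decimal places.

-15.59%

Brazil: (1 + 0.0580)/(1 + 0.1096) − 1 = -4.6503%
Chile: (1 + 0.1000)/(1 − 0.0085) − 1 = 10.9430%
Differential = -4.6503% − 10.9430% = -15.5933% → -15.59%.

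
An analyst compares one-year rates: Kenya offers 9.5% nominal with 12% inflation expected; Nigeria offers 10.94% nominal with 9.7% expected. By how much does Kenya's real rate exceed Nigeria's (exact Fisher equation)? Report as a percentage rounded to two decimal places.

-3.36%

Kenya: (1 + 0.0950)/(1 + 0.1200) − 1 = -2.2321%
Nigeria: (1 + 0.1094)/(1 + 0.0970) − 1 = 1.1304%
Differential = -2.2321% − 1.1304% = -3.3625% → -3.36%.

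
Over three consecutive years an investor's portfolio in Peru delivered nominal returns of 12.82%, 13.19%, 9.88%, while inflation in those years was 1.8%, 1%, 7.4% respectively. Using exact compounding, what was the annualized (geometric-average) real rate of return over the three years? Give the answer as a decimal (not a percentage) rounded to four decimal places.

0.0831

Nominal growth factor = 1.1282 × 1.1319 × 1.0988 = 1.40317813
Price-level growth factor = 1.0180 × 1.0100 × 1.0740 = 1.10426532
Real growth factor = 1.40317813 / 1.10426532 = 1.27068930
Annualized real rate = 1.27068930^(1/3) − 1 = 8.3128% → 0.0831.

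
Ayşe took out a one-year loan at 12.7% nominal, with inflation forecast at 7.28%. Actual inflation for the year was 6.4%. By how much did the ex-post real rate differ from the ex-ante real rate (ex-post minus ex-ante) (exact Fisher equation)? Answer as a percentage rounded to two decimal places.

0.87%

Ex-ante: (1 + 0.1270)/(1 + 0.0728) − 1 = 5.0522%
Ex-post: (1 + 0.1270)/(1 + 0.0640) − 1 = 5.9211%
Difference (ex-post − ex-ante) = 0.8689% → 0.87%.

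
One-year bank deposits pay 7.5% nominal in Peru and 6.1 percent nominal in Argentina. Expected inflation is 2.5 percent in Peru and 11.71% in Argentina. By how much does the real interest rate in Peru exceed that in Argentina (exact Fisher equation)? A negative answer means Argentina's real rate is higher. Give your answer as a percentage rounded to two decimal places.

Peru: (1 + 0.0750)/(1 + 0.0250) − 1 = 4.8780%
Argentina: (1 + 0.0610)/(1 + 0.1171) − 1 = -5.0219%
Differential = 4.8780% − (-5.0219%) = 9.9000% → 9.90%.

9.90%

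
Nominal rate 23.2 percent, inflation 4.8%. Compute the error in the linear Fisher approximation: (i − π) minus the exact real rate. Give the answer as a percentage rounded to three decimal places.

0.843%

Approximate: r ≈ 23.200% − 4.800% = 18.4000%
Exact: (1 + 0.2320)/(1 + 0.0480) − 1 = 17.5573%
Error = 18.4000% − 17.5573% = 0.8427% → 0.843%.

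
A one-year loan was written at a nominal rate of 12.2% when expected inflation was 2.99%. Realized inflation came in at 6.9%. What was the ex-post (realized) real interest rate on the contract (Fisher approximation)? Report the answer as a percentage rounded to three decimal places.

Ex-post: 12.2% − 6.9% = 5.300%
So the realized real rate is 5.300%.

5.300%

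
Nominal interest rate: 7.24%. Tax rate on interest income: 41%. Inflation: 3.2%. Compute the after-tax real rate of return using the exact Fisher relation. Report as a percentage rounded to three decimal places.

After-tax nominal return = 7.24% × (1 − 0.41) = 4.2716%.
1 + r = 1.042716 / 1.03200 = 1.010384
After-tax real rate = 1.010384 − 1 → 1.038%.

1.038%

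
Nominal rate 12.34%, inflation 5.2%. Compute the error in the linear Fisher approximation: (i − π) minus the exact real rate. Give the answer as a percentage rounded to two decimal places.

0.35%

Approximate: r ≈ 12.340% − 5.200% = 7.1400%
Exact: (1 + 0.1234)/(1 + 0.0520) − 1 = 6.7871%
Error = 7.1400% − 6.7871% = 0.3529% → 0.35%.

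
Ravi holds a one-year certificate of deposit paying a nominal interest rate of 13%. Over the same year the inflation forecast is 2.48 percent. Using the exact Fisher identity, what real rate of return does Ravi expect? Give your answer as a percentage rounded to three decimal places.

10.265%

By the Fisher identity, 1 + r = (1 + i)/(1 + π).
1 + r = 1.13000 / 1.02480 = 1.102654
r = 1.102654 − 1 = 10.2654%, i.e. 10.265%.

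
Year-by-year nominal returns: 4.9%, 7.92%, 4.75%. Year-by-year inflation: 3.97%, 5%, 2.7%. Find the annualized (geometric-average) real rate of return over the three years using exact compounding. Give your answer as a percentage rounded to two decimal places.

1.89%

Nominal growth factor = 1.0490 × 1.0792 × 1.0475 = 1.18585464
Price-level growth factor = 1.0397 × 1.0500 × 1.0270 = 1.12116050
Real growth factor = 1.18585464 / 1.12116050 = 1.05770284
Annualized real rate = 1.05770284^(1/3) − 1 = 1.8876% → 1.89%.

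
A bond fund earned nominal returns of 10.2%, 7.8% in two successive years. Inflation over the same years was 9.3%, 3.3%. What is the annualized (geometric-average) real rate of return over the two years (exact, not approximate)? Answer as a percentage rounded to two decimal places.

2.57%

Compound the nominal returns: 1.1020 × 1.0780 = 1.18795600.
Compound inflation: 1.0930 × 1.0330 = 1.12906900.
Deflate: 1.18795600 / 1.12906900 = 1.05215536.
Annualized real rate = 1.05215536^(1/2) − 1 = 2.5746% → 2.57%.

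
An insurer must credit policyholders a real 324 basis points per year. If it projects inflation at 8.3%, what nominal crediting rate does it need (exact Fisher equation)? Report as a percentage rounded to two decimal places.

(1 + i) = (1 + r)(1 + π) = 1.03240 × 1.08300 = 1.1180892
i = 1.1180892 − 1, so the required nominal rate is 11.81%.

11.81%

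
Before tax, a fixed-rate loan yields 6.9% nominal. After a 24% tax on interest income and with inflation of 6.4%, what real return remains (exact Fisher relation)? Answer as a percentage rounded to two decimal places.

After-tax nominal return = 6.9% × (1 − 0.24) = 5.2440%.
1 + r = 1.05244 / 1.06400 = 0.989135
After-tax real rate = 0.989135 − 1 → -1.09%.

-1.09%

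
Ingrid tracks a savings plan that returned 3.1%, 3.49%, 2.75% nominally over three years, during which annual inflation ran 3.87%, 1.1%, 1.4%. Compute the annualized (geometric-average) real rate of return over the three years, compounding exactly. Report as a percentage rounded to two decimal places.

Compound the nominal returns: 1.0310 × 1.0349 × 1.0275 = 1.09632390.
Compound inflation: 1.0387 × 1.0110 × 1.0140 = 1.06482746.
Deflate: 1.09632390 / 1.06482746 = 1.02957892.
Annualized real rate = 1.02957892^(1/3) − 1 = 0.9764% → 0.98%.

0.98%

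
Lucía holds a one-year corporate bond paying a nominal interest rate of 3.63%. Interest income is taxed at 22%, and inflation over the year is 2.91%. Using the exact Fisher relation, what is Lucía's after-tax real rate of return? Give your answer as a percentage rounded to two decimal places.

-0.08%

After-tax nominal return = 3.63% × (1 − 0.22) = 2.8314%.
1 + r = 1.028314 / 1.02910 = 0.999236
After-tax real rate = 0.999236 − 1 → -0.08%.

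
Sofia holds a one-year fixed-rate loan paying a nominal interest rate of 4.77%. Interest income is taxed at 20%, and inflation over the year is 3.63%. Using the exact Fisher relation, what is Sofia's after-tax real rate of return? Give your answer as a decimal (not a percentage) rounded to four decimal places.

After-tax nominal return = 4.77% × (1 − 0.2) = 3.8160%.
1 + r = 1.03816 / 1.03630 = 1.001795
After-tax real rate = 1.001795 − 1 → 0.0018.

0.0018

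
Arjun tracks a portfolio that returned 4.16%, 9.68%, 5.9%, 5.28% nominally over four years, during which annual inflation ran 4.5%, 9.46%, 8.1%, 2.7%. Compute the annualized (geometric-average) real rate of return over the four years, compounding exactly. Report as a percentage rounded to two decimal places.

Compound the nominal returns: 1.0416 × 1.0968 × 1.0590 × 1.0528 = 1.2737090934.
Compound inflation: 1.0450 × 1.0946 × 1.0810 × 1.0270 = 1.2698951713.
Deflate: 1.2737090934 / 1.2698951713 = 1.0030033362.
Annualized real rate = 1.0030033362^(1/4) − 1 = 0.074999% → 0.07%.

0.07%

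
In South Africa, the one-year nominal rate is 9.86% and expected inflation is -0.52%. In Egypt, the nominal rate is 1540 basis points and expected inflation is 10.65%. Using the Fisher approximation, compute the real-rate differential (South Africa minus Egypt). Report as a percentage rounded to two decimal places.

5.63%

South Africa: 9.86% − (-0.52%) = 10.380%
Egypt: 15.4% − 10.65% = 4.750%
Differential = 5.630% → 5.63%.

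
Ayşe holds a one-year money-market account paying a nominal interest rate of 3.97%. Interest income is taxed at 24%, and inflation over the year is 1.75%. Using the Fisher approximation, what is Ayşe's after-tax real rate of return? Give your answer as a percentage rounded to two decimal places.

After-tax nominal return = 3.97% × (1 − 0.24) = 3.0172%.
r ≈ 3.0172% − 1.75% → 1.27%.

1.27%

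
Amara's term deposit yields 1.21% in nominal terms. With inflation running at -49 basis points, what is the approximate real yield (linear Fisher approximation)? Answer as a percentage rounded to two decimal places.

r ≈ i − π = 1.21% − (-0.49%) = 1.70%.

1.70%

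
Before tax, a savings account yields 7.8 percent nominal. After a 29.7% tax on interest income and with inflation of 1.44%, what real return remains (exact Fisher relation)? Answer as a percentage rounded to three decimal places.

After-tax nominal return = 7.8% × (1 − 0.297) = 5.4834%.
1 + r = 1.054834 / 1.01440 = 1.039860
After-tax real rate = 1.039860 − 1 → 3.986%.

3.986%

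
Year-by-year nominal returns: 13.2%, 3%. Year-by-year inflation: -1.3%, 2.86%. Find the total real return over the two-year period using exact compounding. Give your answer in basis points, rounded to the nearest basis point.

Compound the nominal returns: 1.1320 × 1.0300 = 1.165960.
Compound inflation: 0.9870 × 1.0286 = 1.015228.
Deflate: 1.165960 / 1.015228 = 1.148471.
Total real return = 1.148471 − 1 → 1485 basis points.

1485 basis points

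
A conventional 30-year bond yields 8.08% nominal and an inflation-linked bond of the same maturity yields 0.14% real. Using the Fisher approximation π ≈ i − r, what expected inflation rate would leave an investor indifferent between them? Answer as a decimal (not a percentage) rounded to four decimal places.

π ≈ i − r = 8.08% − 0.14% → 0.0794.

0.0794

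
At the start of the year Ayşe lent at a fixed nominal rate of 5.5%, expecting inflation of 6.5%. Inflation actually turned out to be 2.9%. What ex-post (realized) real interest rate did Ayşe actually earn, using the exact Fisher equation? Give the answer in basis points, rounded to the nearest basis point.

Ex-post: (1 + 0.0550)/(1 + 0.0290) − 1 = 2.5267%
So the realized real rate is 253 basis points.

253 basis points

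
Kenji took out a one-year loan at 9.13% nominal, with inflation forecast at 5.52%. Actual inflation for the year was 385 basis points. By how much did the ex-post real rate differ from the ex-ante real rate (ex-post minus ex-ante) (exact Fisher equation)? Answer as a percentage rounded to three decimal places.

1.663%

Ex-ante: (1 + 0.0913)/(1 + 0.0552) − 1 = 3.4212%
Ex-post: (1 + 0.0913)/(1 + 0.0385) − 1 = 5.0843%
Difference (ex-post − ex-ante) = 1.6631% → 1.663%.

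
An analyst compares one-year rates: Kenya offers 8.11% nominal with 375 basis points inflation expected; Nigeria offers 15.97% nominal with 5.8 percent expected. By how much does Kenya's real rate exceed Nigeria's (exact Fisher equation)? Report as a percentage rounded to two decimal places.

-5.41%

Kenya: (1 + 0.0811)/(1 + 0.0375) − 1 = 4.2024%
Nigeria: (1 + 0.1597)/(1 + 0.0580) − 1 = 9.6125%
Differential = 4.2024% − 9.6125% = -5.4101% → -5.41%.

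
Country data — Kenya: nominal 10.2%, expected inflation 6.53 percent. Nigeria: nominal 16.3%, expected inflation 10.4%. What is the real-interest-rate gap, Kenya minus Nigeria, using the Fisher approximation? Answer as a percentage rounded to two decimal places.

-2.23%

Kenya: 10.2% − 6.53% = 3.670%
Nigeria: 16.3% − 10.4% = 5.900%
Differential = -2.230% → -2.23%.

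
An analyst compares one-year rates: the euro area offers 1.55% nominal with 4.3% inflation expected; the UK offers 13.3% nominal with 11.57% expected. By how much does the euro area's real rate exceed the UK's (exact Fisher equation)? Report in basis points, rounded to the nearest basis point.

-419 basis points

The euro area: (1 + 0.0155)/(1 + 0.0430) − 1 = -2.6366%
The UK: (1 + 0.1330)/(1 + 0.1157) − 1 = 1.5506%
Differential = -2.6366% − 1.5506% = -4.1872% → -419 basis points.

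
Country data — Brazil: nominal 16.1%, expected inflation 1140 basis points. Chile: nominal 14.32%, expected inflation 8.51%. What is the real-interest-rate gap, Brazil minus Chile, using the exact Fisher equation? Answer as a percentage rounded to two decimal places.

Brazil: (1 + 0.1610)/(1 + 0.1140) − 1 = 4.2190%
Chile: (1 + 0.1432)/(1 + 0.0851) − 1 = 5.3543%
Differential = 4.2190% − 5.3543% = -1.1353% → -1.14%.

-1.14%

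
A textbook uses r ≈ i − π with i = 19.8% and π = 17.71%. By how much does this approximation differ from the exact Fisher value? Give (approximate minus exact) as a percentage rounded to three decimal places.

Approximate: r ≈ 19.800% − 17.710% = 2.0900%
Exact: (1 + 0.1980)/(1 + 0.1771) − 1 = 1.7756%
Error = 2.0900% − 1.7756% = 0.3144% → 0.314%.

0.314%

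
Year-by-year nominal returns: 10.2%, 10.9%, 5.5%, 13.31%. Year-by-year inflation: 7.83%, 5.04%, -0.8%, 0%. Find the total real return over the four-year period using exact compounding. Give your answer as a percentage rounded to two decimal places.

Compound the nominal returns: 1.1020 × 1.1090 × 1.0550 × 1.1331 = 1.460945.
Compound inflation: 1.0783 × 1.0504 × 0.9920 × 1.0000 = 1.123585.
Deflate: 1.460945 / 1.123585 = 1.300253.
Total real return = 1.300253 − 1 → 30.03%.

30.03%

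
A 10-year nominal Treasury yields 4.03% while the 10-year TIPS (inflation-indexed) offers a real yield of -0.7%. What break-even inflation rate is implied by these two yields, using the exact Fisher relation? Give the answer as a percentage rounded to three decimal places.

(1 + π) = (1 + i)/(1 + r) = 1.04030 / 0.99300 = 1.047633
Break-even inflation = 1.047633 − 1 → 4.763%.

4.763%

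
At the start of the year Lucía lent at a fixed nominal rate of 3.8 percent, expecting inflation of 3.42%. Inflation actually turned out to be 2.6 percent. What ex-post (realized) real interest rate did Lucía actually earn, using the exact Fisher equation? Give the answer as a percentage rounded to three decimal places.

Ex-post: (1 + 0.0380)/(1 + 0.0260) − 1 = 1.1696%
So the realized real rate is 1.170%.

1.170%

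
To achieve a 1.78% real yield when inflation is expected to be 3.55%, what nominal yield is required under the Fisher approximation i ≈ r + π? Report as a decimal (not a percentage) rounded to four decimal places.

0.0533

i ≈ r + π = 1.78% + 3.55% = 0.0533.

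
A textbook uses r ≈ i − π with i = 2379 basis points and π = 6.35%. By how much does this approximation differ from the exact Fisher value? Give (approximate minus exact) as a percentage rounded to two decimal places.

1.04%

Approximate: r ≈ 23.790% − 6.350% = 17.4400%
Exact: (1 + 0.2379)/(1 + 0.0635) − 1 = 16.3987%
Error = 17.4400% − 16.3987% = 1.0413% → 1.04%.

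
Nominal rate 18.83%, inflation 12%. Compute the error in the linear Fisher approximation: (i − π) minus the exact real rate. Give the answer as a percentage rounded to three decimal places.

Approximate: r ≈ 18.830% − 12.000% = 6.8300%
Exact: (1 + 0.1883)/(1 + 0.1200) − 1 = 6.0982%
Error = 6.8300% − 6.0982% = 0.7318% → 0.732%.

0.732%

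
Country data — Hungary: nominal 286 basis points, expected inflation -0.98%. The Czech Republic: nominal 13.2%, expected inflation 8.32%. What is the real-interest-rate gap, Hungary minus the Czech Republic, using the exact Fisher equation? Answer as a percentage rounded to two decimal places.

-0.63%

Hungary: (1 + 0.0286)/(1 − 0.0098) − 1 = 3.8780%
The Czech Republic: (1 + 0.1320)/(1 + 0.0832) − 1 = 4.5052%
Differential = 3.8780% − 4.5052% = -0.6272% → -0.63%.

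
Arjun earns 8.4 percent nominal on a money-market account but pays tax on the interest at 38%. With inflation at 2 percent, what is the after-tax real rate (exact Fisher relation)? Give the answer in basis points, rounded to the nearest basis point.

After-tax nominal return = 8.4% × (1 − 0.38) = 5.2080%.
1 + r = 1.05208 / 1.02000 = 1.031451
After-tax real rate = 1.031451 − 1 → 315 basis points.

315 basis points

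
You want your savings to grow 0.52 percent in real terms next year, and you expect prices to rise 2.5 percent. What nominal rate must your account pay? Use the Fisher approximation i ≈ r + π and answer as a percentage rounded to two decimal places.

i ≈ r + π = 0.52% + 2.5% = 3.02%.

3.02%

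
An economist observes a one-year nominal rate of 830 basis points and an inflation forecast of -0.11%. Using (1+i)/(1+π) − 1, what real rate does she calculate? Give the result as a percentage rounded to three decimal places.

By the Fisher equation, 1 + r = (1 + i)/(1 + π).
1 + r = 1.08300 / 0.99890 = 1.084193
r = 1.084193 − 1 = 8.4193%, i.e. 8.419%.

8.419%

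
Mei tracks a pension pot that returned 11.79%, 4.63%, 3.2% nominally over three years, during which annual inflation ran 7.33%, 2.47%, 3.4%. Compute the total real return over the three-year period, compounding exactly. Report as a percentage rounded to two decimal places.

Nominal growth factor = 1.1179 × 1.0463 × 1.0320 = 1.207088
Price-level growth factor = 1.0733 × 1.0247 × 1.0340 = 1.137204
Real growth factor = 1.207088 / 1.137204 = 1.061452
Total real return = 1.061452 − 1 → 6.15%.

6.15%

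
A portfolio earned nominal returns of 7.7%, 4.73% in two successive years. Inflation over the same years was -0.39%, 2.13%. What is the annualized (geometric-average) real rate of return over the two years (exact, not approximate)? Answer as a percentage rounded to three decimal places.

5.297%

Compound the nominal returns: 1.0770 × 1.0473 = 1.12794210.
Compound inflation: 0.9961 × 1.0213 = 1.01731693.
Deflate: 1.12794210 / 1.01731693 = 1.10874209.
Annualized real rate = 1.10874209^(1/2) − 1 = 5.2968% → 5.297%.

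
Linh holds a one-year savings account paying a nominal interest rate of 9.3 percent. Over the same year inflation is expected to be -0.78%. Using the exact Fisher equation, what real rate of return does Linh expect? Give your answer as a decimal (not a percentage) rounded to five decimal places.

1 + r = 1.09300 / 0.99220 = 1.101592
r = 1.101592 − 1 = 10.1592%, i.e. 0.10159.

0.10159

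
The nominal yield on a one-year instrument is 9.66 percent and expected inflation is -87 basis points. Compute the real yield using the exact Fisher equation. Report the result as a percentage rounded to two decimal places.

1 + r = 1.09660 / 0.99130 = 1.106224
r = 1.106224 − 1 = 10.6224%, i.e. 10.62%.

10.62%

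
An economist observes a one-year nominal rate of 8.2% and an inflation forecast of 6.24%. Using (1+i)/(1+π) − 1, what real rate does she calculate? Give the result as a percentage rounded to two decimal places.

1.84%

By the Fisher relation, 1 + r = (1 + i)/(1 + π).
1 + r = 1.08200 / 1.06240 = 1.018449
r = 1.018449 − 1 = 1.8449%, i.e. 1.84%.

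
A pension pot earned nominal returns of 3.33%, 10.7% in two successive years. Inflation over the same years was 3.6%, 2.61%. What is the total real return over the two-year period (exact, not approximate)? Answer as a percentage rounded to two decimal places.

7.60%

Compound the nominal returns: 1.0333 × 1.1070 = 1.143863.
Compound inflation: 1.0360 × 1.0261 = 1.063040.
Deflate: 1.143863 / 1.063040 = 1.076031.
Total real return = 1.076031 − 1 → 7.60%.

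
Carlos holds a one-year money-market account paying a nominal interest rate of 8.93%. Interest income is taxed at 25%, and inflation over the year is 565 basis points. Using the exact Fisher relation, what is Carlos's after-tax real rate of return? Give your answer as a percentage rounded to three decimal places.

After-tax nominal return = 8.93% × (1 − 0.25) = 6.6975%.
1 + r = 1.066975 / 1.05650 = 1.0099148
After-tax real rate = 1.0099148 − 1 → 0.991%.

0.991%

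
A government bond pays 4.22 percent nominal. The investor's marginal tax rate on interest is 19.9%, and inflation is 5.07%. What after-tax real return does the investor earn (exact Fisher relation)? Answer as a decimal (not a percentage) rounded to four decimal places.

-0.0161

After-tax nominal return = 4.22% × (1 − 0.199) = 3.38022%.
1 + r = 1.0338022 / 1.05070 = 0.983918
After-tax real rate = 0.983918 − 1 → -0.0161.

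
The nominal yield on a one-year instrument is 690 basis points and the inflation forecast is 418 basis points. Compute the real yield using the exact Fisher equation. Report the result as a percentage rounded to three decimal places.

By the Fisher equation, 1 + r = (1 + i)/(1 + π).
1 + r = 1.06900 / 1.04180 = 1.026109
r = 1.026109 − 1 = 2.6109%, i.e. 2.611%.

2.611%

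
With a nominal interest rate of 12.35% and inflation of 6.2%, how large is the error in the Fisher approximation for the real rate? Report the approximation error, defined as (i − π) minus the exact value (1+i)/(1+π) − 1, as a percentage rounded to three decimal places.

Approximate: r ≈ 12.350% − 6.200% = 6.1500%
Exact: (1 + 0.1235)/(1 + 0.0620) − 1 = 5.7910%
Error = 6.1500% − 5.7910% = 0.3590% → 0.359%.

0.359%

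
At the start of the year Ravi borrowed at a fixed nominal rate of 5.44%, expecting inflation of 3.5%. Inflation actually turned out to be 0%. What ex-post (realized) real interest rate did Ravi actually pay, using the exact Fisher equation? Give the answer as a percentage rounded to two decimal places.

5.44%

Ex-post: (1 + 0.0544)/(1 + 0.0000) − 1 = 5.4400%
So the realized real rate is 5.44%.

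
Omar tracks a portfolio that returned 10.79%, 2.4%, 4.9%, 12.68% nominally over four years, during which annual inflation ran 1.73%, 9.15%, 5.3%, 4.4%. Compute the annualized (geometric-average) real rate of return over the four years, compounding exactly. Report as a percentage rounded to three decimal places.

2.378%

Nominal growth factor = 1.1079 × 1.0240 × 1.0490 × 1.1268 = 1.34098168
Price-level growth factor = 1.0173 × 1.0915 × 1.0530 × 1.0440 = 1.22067951
Real growth factor = 1.34098168 / 1.22067951 = 1.09855345
Annualized real rate = 1.09855345^(1/4) − 1 = 2.3777% → 2.378%.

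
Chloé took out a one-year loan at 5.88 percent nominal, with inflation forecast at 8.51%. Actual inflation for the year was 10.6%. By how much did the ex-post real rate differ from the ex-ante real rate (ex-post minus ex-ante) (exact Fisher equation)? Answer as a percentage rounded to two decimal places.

Ex-ante: (1 + 0.0588)/(1 + 0.0851) − 1 = -2.4237%
Ex-post: (1 + 0.0588)/(1 + 0.1060) − 1 = -4.2676%
Difference (ex-post − ex-ante) = -1.8439% → -1.84%.

-1.84%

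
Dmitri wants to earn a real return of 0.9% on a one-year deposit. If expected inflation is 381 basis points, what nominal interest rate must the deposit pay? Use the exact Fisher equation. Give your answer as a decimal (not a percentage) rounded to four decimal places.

(1 + i) = (1 + r)(1 + π) = 1.00900 × 1.03810 = 1.0474429
i = 1.0474429 − 1, so the required nominal rate is 0.0474.

0.0474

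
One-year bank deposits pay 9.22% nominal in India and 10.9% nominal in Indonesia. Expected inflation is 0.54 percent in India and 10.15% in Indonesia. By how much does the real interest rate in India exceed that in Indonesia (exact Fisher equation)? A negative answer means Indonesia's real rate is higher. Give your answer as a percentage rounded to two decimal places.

India: (1 + 0.0922)/(1 + 0.0054) − 1 = 8.6334%
Indonesia: (1 + 0.1090)/(1 + 0.1015) − 1 = 0.6809%
Differential = 8.6334% − 0.6809% = 7.9525% → 7.95%.

7.95%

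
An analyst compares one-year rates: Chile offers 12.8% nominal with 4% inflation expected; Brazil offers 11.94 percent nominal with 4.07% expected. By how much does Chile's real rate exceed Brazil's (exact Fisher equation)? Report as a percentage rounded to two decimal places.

0.90%

Chile: (1 + 0.1280)/(1 + 0.0400) − 1 = 8.4615%
Brazil: (1 + 0.1194)/(1 + 0.0407) − 1 = 7.5622%
Differential = 8.4615% − 7.5622% = 0.8993% → 0.90%.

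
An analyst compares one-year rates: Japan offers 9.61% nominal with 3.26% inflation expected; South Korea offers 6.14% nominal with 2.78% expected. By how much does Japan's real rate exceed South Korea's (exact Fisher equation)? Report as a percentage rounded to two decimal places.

2.88%

Japan: (1 + 0.0961)/(1 + 0.0326) − 1 = 6.1495%
South Korea: (1 + 0.0614)/(1 + 0.0278) − 1 = 3.2691%
Differential = 6.1495% − 3.2691% = 2.8804% → 2.88%.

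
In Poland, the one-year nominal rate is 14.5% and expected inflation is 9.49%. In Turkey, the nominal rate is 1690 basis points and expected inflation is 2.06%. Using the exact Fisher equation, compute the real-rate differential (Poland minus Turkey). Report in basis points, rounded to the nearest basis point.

-996 basis points

Poland: (1 + 0.1450)/(1 + 0.0949) − 1 = 4.5758%
Turkey: (1 + 0.1690)/(1 + 0.0206) − 1 = 14.5405%
Differential = 4.5758% − 14.5405% = -9.9647% → -996 basis points.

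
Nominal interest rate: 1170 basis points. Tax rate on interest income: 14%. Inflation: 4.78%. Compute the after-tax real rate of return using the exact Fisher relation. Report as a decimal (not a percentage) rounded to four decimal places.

After-tax nominal return = 11.7% × (1 − 0.14) = 10.0620%.
1 + r = 1.10062 / 1.04780 = 1.050410
After-tax real rate = 1.050410 − 1 → 0.0504.

0.0504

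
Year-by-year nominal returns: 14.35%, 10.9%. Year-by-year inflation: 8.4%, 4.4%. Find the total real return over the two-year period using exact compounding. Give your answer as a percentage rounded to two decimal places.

Nominal growth factor = 1.1435 × 1.1090 = 1.268142
Price-level growth factor = 1.0840 × 1.0440 = 1.131696
Real growth factor = 1.268142 / 1.131696 = 1.120567
Total real return = 1.120567 − 1 → 12.06%.

12.06%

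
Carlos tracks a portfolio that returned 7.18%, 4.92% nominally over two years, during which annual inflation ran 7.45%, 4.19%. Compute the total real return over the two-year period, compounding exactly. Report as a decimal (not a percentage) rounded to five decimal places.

Nominal growth factor = 1.0718 × 1.0492 = 1.124533
Price-level growth factor = 1.0745 × 1.0419 = 1.119522
Real growth factor = 1.124533 / 1.119522 = 1.004476
Total real return = 1.004476 − 1 → 0.00448.

0.00448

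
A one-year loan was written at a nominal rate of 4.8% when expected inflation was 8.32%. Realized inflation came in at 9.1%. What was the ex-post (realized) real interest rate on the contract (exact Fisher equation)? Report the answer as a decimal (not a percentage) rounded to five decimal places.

Ex-post: (1 + 0.0480)/(1 + 0.0910) − 1 = -3.9413%
So the realized real rate is -0.03941.

-0.03941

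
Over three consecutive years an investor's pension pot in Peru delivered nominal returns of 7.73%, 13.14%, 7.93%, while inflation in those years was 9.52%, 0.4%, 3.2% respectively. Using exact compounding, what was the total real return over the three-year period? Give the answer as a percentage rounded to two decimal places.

Nominal growth factor = 1.0773 × 1.1314 × 1.0793 = 1.315513
Price-level growth factor = 1.0952 × 1.0040 × 1.0320 = 1.134767
Real growth factor = 1.315513 / 1.134767 = 1.159280
Total real return = 1.159280 − 1 → 15.93%.

15.93%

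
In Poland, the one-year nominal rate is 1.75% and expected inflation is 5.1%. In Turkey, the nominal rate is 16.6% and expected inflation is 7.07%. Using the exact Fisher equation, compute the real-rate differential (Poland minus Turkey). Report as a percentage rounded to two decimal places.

Poland: (1 + 0.0175)/(1 + 0.0510) − 1 = -3.1874%
Turkey: (1 + 0.1660)/(1 + 0.0707) − 1 = 8.9007%
Differential = -3.1874% − 8.9007% = -12.0882% → -12.09%.

-12.09%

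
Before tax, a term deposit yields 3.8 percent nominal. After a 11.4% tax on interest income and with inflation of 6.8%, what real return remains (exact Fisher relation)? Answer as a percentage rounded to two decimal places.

-3.21%

After-tax nominal return = 3.8% × (1 − 0.114) = 3.3668%.
1 + r = 1.033668 / 1.06800 = 0.967854
After-tax real rate = 0.967854 − 1 → -3.21%.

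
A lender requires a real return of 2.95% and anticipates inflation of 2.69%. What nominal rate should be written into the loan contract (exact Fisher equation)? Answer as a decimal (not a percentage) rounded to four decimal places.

0.0572

(1 + i) = (1 + r)(1 + π) = 1.02950 × 1.02690 = 1.05719355
i = 1.05719355 − 1, so the required nominal rate is 0.0572.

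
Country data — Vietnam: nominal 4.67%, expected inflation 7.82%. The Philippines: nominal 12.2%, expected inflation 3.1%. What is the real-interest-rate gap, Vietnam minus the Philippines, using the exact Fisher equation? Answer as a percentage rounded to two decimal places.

-11.75%

Vietnam: (1 + 0.0467)/(1 + 0.0782) − 1 = -2.9215%
The Philippines: (1 + 0.1220)/(1 + 0.0310) − 1 = 8.8264%
Differential = -2.9215% − 8.8264% = -11.7479% → -11.75%.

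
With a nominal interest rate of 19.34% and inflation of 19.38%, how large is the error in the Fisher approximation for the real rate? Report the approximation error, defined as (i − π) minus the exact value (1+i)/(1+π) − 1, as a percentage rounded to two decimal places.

-0.01%

Approximate: r ≈ 19.340% − 19.380% = -0.0400%
Exact: (1 + 0.1934)/(1 + 0.1938) − 1 = -0.0335%
Error = -0.0400% − (-0.0335%) = -0.0065% → -0.01%.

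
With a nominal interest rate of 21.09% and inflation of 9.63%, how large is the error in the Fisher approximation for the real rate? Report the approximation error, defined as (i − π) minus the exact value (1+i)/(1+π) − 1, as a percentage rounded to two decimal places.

1.01%

Approximate: r ≈ 21.090% − 9.630% = 11.4600%
Exact: (1 + 0.2109)/(1 + 0.0963) − 1 = 10.4533%
Error = 11.4600% − 10.4533% = 1.0067% → 1.01%.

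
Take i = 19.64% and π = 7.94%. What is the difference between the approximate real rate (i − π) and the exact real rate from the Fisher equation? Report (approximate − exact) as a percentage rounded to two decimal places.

Approximate: r ≈ 19.640% − 7.940% = 11.7000%
Exact: (1 + 0.1964)/(1 + 0.0794) − 1 = 10.8394%
Error = 11.7000% − 10.8394% = 0.8606% → 0.86%.

0.86%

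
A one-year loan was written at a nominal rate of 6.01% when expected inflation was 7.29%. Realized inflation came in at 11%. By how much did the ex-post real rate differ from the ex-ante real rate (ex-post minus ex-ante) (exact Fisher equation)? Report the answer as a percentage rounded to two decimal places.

Ex-ante: (1 + 0.0601)/(1 + 0.0729) − 1 = -1.1930%
Ex-post: (1 + 0.0601)/(1 + 0.1100) − 1 = -4.4955%
Difference (ex-post − ex-ante) = -3.3025% → -3.30%.

-3.30%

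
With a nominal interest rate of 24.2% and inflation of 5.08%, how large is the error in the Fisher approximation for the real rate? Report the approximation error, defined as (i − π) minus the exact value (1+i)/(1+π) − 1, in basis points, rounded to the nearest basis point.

92 basis points

Approximate: r ≈ 24.200% − 5.080% = 19.1200%
Exact: (1 + 0.2420)/(1 + 0.0508) − 1 = 18.1957%
Error = 19.1200% − 18.1957% = 0.9243% → 92 basis points.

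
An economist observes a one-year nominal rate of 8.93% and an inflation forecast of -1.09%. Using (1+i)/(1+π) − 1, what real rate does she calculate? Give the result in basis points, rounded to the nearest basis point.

1013 basis points

By the Fisher equation, 1 + r = (1 + i)/(1 + π).
1 + r = 1.08930 / 0.98910 = 1.101304
r = 1.101304 − 1 = 10.1304%, i.e. 1013 basis points.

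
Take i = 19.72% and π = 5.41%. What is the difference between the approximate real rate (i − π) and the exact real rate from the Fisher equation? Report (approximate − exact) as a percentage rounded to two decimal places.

Approximate: r ≈ 19.720% − 5.410% = 14.3100%
Exact: (1 + 0.1972)/(1 + 0.0541) − 1 = 13.5756%
Error = 14.3100% − 13.5756% = 0.7344% → 0.73%.

0.73%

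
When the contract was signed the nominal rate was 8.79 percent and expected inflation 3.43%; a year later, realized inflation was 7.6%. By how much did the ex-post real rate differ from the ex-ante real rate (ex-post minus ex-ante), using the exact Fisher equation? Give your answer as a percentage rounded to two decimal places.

-4.08%

Ex-ante: (1 + 0.0879)/(1 + 0.0343) − 1 = 5.1822%
Ex-post: (1 + 0.0879)/(1 + 0.0760) − 1 = 1.1059%
Difference (ex-post − ex-ante) = -4.0763% → -4.08%.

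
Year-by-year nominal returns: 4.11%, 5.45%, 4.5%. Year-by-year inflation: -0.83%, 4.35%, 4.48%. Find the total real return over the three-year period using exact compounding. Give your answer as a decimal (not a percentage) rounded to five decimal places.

0.06108

Compound the nominal returns: 1.0411 × 1.0545 × 1.0450 = 1.147243.
Compound inflation: 0.9917 × 1.0435 × 1.0448 = 1.081200.
Deflate: 1.147243 / 1.081200 = 1.061083.
Total real return = 1.061083 − 1 → 0.06108.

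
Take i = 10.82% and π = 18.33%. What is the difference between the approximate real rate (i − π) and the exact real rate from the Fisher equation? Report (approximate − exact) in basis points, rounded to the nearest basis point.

-116 basis points

Approximate: r ≈ 10.820% − 18.330% = -7.5100%
Exact: (1 + 0.1082)/(1 + 0.1833) − 1 = -6.3467%
Error = -7.5100% − (-6.3467%) = -1.1633% → -116 basis points.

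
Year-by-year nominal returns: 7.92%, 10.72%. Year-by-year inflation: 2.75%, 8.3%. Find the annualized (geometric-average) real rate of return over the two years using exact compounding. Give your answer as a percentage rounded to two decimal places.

Compound the nominal returns: 1.0792 × 1.1072 = 1.19489024.
Compound inflation: 1.0275 × 1.0830 = 1.11278250.
Deflate: 1.19489024 / 1.11278250 = 1.07378597.
Annualized real rate = 1.07378597^(1/2) − 1 = 3.6236% → 3.62%.

3.62%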